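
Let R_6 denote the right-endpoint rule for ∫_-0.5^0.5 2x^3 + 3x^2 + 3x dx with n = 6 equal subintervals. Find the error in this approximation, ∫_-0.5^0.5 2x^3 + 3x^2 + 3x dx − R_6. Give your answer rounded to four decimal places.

-0.3056

Exact integral: ∫_-0.5^0.5 f(x) dx = 0.25.
R_6 ≈ 0.555556.
Error ≈ 0.25 − 0.555556 ≈ -0.3056.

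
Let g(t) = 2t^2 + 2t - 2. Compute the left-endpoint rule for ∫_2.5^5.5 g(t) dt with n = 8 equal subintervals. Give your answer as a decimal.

108.515625

Δt = (5.5 − 2.5)/8 = 0.375.
Left endpoints: 2.5, 2.875, 3.25, 3.625, 4, 4.375, 4.75, 5.125.
g(2.5) = 15.5, g(2.875) = 20.28125, g(3.25) = 25.625, g(3.625) = 31.53125, g(4) = 38, g(4.375) = 45.03125, g(4.75) = 52.625, g(5.125) = 60.78125.
Sum = Δt · [g(2.5) + g(2.875) + g(3.25) + ...].
Sum = 108.515625.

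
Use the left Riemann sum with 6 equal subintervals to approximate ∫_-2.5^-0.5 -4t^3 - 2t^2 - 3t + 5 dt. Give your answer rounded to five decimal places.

Δt = (-0.5 − (-2.5))/6 = 1/3.
Left endpoints: -2.5, -13/6, -11/6, -1.5, -7/6, -5/6.
f(-2.5) = 62.5, f(-13/6) = 2311/54, f(-11/6) = 1535/54, f(-1.5) = 18.5, f(-7/6) = 655/54, f(-5/6) = 455/54.
Sum = Δt · [f(-2.5) + f(-13/6) + f(-11/6) + ...].
Sum ≈ 57.59259.

57.59259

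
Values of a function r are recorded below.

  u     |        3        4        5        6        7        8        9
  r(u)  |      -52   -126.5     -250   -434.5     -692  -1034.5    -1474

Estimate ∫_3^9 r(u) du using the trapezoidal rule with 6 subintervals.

Δu = 1.
T_6 = (1/2)·[(-52) + 2·(-126.5) + 2·(-250) + 2·(-434.5) + 2·(-692) + 2·(-1034.5) + (-1474)] = -3300.5.

-3300.5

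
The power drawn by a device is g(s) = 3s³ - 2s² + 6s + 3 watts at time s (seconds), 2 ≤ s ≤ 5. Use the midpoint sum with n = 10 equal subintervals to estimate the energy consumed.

Δs = (5 − 2)/10 = 0.3.
Midpoints: 2.15, 2.45, 2.75, 3.05, 3.35, 3.65, 3.95, 4.25, 4.55, 4.85.
g(2.15) = 36.470125, g(2.45) = 49.813375, g(2.75) = 66.765625, g(3.05) = 87.812875, g(3.35) = 113.441125, g(3.65) = 144.136375, g(3.95) = 180.384625, g(4.25) = 222.671875, g(4.55) = 271.484125, g(4.85) = 327.307375.
Sum = Δs · [g(2.15) + g(2.45) + g(2.75) + ...].
Sum = 450.08625.

450.08625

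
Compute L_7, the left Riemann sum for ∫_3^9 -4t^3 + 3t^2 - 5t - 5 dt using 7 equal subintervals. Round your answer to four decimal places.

Δt = (9 − 3)/7 = 6/7.
Left endpoints: 3, 27/7, 33/7, 39/7, 45/7, 51/7, 57/7.
f(3) = -101, f(27/7) = -71753/343, f(33/7) = -130679/343, f(39/7) = -216605/343, f(45/7) = -334715/343, f(51/7) = -490193/343, f(57/7) = -688223/343.
Sum = Δt · [f(3) + f(27/7) + f(33/7) + ...].
Sum ≈ -4914.9796.

-4914.9796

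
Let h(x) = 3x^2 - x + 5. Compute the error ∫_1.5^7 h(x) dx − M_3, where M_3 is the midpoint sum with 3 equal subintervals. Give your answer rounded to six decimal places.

4.621528

Exact integral: ∫_1.5^7 h(x) dx = 343.75.
M_3 ≈ 339.12847222.
Error ≈ 343.75 − 339.12847222 ≈ 4.621528.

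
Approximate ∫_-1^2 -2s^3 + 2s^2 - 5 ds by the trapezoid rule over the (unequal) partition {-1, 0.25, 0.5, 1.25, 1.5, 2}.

-15.5390625

Subinterval widths: 1.25, 0.25, 0.75, 0.25, 0.5.
f(-1) = -1, f(0.25) = -4.90625, f(0.5) = -4.75, f(1.25) = -5.78125, f(1.5) = -7.25, f(2) = -13.
On each subinterval the trapezoid contributes (Δs_i/2)·[f(s_{i-1}) + f(s_i)].
Sum = -15.5390625.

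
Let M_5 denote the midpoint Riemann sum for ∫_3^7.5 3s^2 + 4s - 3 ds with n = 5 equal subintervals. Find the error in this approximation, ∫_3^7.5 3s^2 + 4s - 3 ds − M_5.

0.91125

Exact integral: ∫_3^7.5 f(s) ds = 475.875.
M_5 = 474.96375.
Error = 475.875 − 474.96375 = 0.91125.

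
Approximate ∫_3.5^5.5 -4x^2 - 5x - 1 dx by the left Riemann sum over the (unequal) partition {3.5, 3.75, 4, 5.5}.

-163.375

Subinterval widths: 0.25, 0.25, 1.5.
Left endpoints: 3.5, 3.75, 4.
f(3.5) = -67.5, f(3.75) = -76, f(4) = -85.
Sum = Σ Δx_i · f(x_i).
Sum = -163.375.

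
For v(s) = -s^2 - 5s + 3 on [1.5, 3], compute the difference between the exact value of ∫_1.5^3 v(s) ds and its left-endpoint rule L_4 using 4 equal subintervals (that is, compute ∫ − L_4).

-2.63671875

Exact integral: ∫_1.5^3 v(s) ds = -20.25.
L_4 = -17.61328125.
Error = -20.25 − (-17.61328125) = -2.63671875.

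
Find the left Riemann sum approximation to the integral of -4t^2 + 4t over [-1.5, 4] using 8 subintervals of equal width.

-52.72265625

Δt = (4 − (-1.5))/8 = 0.6875.
Left endpoints: -1.5, -0.8125, -0.125, 0.5625, 1.25, 1.9375, 2.625, 3.3125.
f(-1.5) = -15, f(-0.8125) = -5.890625, f(-0.125) = -0.5625, f(0.5625) = 0.984375, f(1.25) = -1.25, f(1.9375) = -7.265625, f(2.625) = -17.0625, f(3.3125) = -30.640625.
Sum = Δt · [f(-1.5) + f(-0.8125) + f(-0.125) + ...].
Sum = -52.72265625.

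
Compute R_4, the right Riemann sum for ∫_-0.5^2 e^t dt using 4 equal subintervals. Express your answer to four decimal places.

9.1214

Δt = (2 − (-0.5))/4 = 0.625.
Right endpoints: 0.125, 0.75, 1.375, 2.
f(0.125) ≈ 1.1331, f(0.75) ≈ 2.1170, f(1.375) ≈ 3.9551, f(2) ≈ 7.3891.
Sum = Δt · [f(0.125) + f(0.75) + f(1.375) + f(2)].
Sum ≈ 9.1214.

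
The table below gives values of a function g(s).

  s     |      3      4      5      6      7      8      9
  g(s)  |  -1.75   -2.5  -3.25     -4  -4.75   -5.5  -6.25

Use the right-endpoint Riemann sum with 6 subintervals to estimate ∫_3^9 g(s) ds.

Δs = 1.
Sum = 1·[(-2.5) + (-3.25) + (-4) + (-4.75) + (-5.5) + (-6.25)] = -26.25.

-26.25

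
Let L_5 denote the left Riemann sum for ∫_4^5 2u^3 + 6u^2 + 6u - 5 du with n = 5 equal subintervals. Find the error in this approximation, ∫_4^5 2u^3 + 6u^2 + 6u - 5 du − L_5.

17.98

Exact integral: ∫_4^5 f(u) du = 328.5.
L_5 = 310.52.
Error = 328.5 − 310.52 = 17.98.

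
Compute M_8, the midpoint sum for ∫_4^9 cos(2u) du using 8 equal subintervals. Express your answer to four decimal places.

Δu = (9 − 4)/8 = 0.625.
Midpoints: 4.3125, 4.9375, 5.5625, 6.1875, 6.8125, 7.4375, 8.0625, 8.6875.
f(4.3125) ≈ -0.6969, f(4.9375) ≈ -0.9004, f(5.5625) ≈ 0.1291, f(6.1875) ≈ 0.9817, f(6.8125) ≈ 0.4901, f(7.4375) ≈ -0.6727, f(8.0625) ≈ -0.9143, f(8.6875) ≈ 0.0961.
Sum = Δu · [f(4.3125) + f(4.9375) + f(5.5625) + ...].
Sum ≈ -0.9295.

-0.9295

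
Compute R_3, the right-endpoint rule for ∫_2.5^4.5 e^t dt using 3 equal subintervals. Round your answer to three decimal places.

106.641

Δt = (4.5 − 2.5)/3 = 2/3.
Right endpoints: 19/6, 23/6, 4.5.
f(19/6) ≈ 23.728, f(23/6) ≈ 46.216, f(4.5) ≈ 90.017.
Sum = Δt · [f(19/6) + f(23/6) + f(4.5)].
Sum ≈ 106.641.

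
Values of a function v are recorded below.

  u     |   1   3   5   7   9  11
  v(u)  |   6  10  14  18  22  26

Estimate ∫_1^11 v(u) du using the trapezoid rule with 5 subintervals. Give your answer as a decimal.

160

Δu = 2.
T_5 = (2/2)·[6 + 2·10 + 2·14 + 2·18 + 2·22 + 26] = 160.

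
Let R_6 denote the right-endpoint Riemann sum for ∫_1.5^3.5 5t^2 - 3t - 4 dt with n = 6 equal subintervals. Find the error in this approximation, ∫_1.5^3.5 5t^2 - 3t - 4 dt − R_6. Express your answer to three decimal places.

-7.519

Exact integral: ∫_1.5^3.5 f(t) dt ≈ 42.83333.
R_6 ≈ 50.35185.
Error ≈ 42.83333 − 50.35185 ≈ -7.519.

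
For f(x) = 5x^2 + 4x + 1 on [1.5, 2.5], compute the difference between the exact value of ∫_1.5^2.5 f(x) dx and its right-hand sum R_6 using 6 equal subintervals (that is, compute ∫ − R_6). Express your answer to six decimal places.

Exact integral: ∫_1.5^2.5 f(x) dx ≈ 29.41666667.
R_6 ≈ 31.43981481.
Error ≈ 29.41666667 − 31.43981481 ≈ -2.023148.

-2.023148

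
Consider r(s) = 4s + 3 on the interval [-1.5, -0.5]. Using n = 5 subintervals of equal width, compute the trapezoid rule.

-1

Δs = (-0.5 − (-1.5))/5 = 0.2.
r(-1.5) = -3, r(-1.3) = -2.2, r(-1.1) = -1.4, r(-0.9) = -0.6, r(-0.7) = 0.2, r(-0.5) = 1.
T_5 = (Δs/2)·[r(s_0) + 2r(s_1) + ... + 2r(s_{4}) + r(s_5)].
Sum = -1.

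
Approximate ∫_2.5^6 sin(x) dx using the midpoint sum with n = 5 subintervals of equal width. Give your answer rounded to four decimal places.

-1.7978

Δx = (6 − 2.5)/5 = 0.7.
Midpoints: 2.85, 3.55, 4.25, 4.95, 5.65.
f(2.85) ≈ 0.2875, f(3.55) ≈ -0.3971, f(4.25) ≈ -0.8950, f(4.95) ≈ -0.9719, f(5.65) ≈ -0.5917.
Sum = Δx · [f(2.85) + f(3.55) + f(4.25) + f(4.95) + f(5.65)].
Sum ≈ -1.7978.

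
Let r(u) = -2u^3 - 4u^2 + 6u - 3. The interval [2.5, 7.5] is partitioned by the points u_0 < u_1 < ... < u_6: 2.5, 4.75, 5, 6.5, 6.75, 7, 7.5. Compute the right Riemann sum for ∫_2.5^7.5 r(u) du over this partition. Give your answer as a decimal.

-2646.171875

Subinterval widths: 2.25, 0.25, 1.5, 0.25, 0.25, 0.5.
Right endpoints: 4.75, 5, 6.5, 6.75, 7, 7.5.
r(4.75) = -279.09375, r(5) = -323, r(6.5) = -682.25, r(6.75) = -759.84375, r(7) = -843, r(7.5) = -1026.75.
Sum = Σ Δu_i · r(u_i).
Sum = -2646.171875.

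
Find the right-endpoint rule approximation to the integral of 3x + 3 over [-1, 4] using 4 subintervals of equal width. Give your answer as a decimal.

Δx = (4 − (-1))/4 = 1.25.
Right endpoints: 0.25, 1.5, 2.75, 4.
f(0.25) = 3.75, f(1.5) = 7.5, f(2.75) = 11.25, f(4) = 15.
Sum = Δx · [f(0.25) + f(1.5) + f(2.75) + f(4)].
Sum = 46.875.

46.875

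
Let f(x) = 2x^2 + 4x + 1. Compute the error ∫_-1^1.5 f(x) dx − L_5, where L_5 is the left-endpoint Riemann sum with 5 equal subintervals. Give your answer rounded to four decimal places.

2.9167

Exact integral: ∫_-1^1.5 f(x) dx ≈ 7.916667.
L_5 = 5.
Error ≈ 7.916667 − 5 ≈ 2.9167.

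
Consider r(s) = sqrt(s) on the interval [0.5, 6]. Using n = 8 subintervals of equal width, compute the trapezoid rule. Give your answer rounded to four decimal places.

9.5430

Δs = (6 − 0.5)/8 = 0.6875.
r(0.5) ≈ 0.7071, r(1.1875) ≈ 1.0897, r(1.875) ≈ 1.3693, r(2.5625) ≈ 1.6008, r(3.25) ≈ 1.8028, r(3.9375) ≈ 1.9843, r(4.625) ≈ 2.1506, r(5.3125) ≈ 2.3049, r(6) ≈ 2.4495.
T_8 = (Δs/2)·[r(s_0) + 2r(s_1) + ... + 2r(s_{7}) + r(s_8)].
Sum ≈ 9.5430.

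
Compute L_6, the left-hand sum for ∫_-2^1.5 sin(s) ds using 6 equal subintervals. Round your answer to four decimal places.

-1.0291

Δs = (1.5 − (-2))/6 = 7/12.
Left endpoints: -2, -17/12, -5/6, -0.25, 1/3, 11/12.
f(-2) ≈ -0.9093, f(-17/12) ≈ -0.9881, f(-5/6) ≈ -0.7402, f(-0.25) ≈ -0.2474, f(1/3) ≈ 0.3272, f(11/12) ≈ 0.7936.
Sum = Δs · [f(-2) + f(-17/12) + f(-5/6) + ...].
Sum ≈ -1.0291.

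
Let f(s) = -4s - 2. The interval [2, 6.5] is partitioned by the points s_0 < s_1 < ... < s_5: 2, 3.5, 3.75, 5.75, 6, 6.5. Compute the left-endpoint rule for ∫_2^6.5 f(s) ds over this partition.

Subinterval widths: 1.5, 0.25, 2, 0.25, 0.5.
Left endpoints: 2, 3.5, 3.75, 5.75, 6.
f(2) = -10, f(3.5) = -16, f(3.75) = -17, f(5.75) = -25, f(6) = -26.
Sum = Σ Δs_i · f(s_i).
Sum = -72.25.

-72.25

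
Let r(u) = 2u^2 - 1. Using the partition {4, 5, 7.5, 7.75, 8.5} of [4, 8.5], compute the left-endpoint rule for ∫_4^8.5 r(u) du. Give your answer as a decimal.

Subinterval widths: 1, 2.5, 0.25, 0.75.
Left endpoints: 4, 5, 7.5, 7.75.
r(4) = 31, r(5) = 49, r(7.5) = 111.5, r(7.75) = 119.125.
Sum = Σ Δu_i · r(u_i).
Sum = 270.71875.

270.71875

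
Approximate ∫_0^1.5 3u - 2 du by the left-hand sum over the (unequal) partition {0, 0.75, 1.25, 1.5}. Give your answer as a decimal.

-0.9375

Subinterval widths: 0.75, 0.5, 0.25.
Left endpoints: 0, 0.75, 1.25.
f(0) = -2, f(0.75) = 0.25, f(1.25) = 1.75.
Sum = Σ Δu_i · f(u_i).
Sum = -0.9375.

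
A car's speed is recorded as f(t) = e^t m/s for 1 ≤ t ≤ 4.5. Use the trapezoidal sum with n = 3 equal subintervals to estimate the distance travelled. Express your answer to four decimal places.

Δt = (4.5 − 1)/3 = 7/6.
f(1) ≈ 2.7183, f(13/6) ≈ 8.7291, f(10/3) ≈ 28.0316, f(4.5) ≈ 90.0171.
T_3 = (Δt/2)·[f(t_0) + 2f(t_1) + 2f(t_2) + f(t_3)].
Sum ≈ 96.9832.

96.9832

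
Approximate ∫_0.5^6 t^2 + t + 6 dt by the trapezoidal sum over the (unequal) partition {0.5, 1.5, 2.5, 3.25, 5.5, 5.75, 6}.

Subinterval widths: 1, 1, 0.75, 2.25, 0.25, 0.25.
f(0.5) = 6.75, f(1.5) = 9.75, f(2.5) = 14.75, f(3.25) = 19.8125, f(5.5) = 41.75, f(5.75) = 44.8125, f(6) = 48.
On each subinterval the trapezoid contributes (Δt_i/2)·[f(t_{i-1}) + f(t_i)].
Sum = 125.140625.

125.140625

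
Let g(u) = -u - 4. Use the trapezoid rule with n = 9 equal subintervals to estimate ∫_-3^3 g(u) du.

-24

Δu = (3 − (-3))/9 = 2/3.
g(-3) = -1, g(-7/3) = -5/3, g(-5/3) = -7/3, g(-1) = -3, g(-1/3) = -11/3, g(1/3) = -13/3, g(1) = -5, g(5/3) = -17/3, g(7/3) = -19/3, g(3) = -7.
T_9 = (Δu/2)·[g(u_0) + 2g(u_1) + ... + 2g(u_{8}) + g(u_9)].
Sum = -24.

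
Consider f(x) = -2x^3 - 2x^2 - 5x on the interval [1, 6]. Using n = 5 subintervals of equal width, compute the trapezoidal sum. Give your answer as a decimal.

Δx = (6 − 1)/5 = 1.
f(1) = -9, f(2) = -34, f(3) = -87, f(4) = -180, f(5) = -325, f(6) = -534.
T_5 = (Δx/2)·[f(x_0) + 2f(x_1) + ... + 2f(x_{4}) + f(x_5)].
Sum = -897.5.

-897.5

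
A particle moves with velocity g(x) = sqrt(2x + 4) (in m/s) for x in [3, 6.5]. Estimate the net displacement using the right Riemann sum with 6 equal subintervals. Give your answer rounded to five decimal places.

13.10149

Δx = (6.5 − 3)/6 = 7/12.
Right endpoints: 43/12, 25/6, 4.75, 16/3, 71/12, 6.5.
g(43/12) ≈ 3.34166, g(25/6) ≈ 3.51188, g(4.75) ≈ 3.67423, g(16/3) ≈ 3.82971, g(71/12) ≈ 3.97911, g(6.5) ≈ 4.12311.
Sum = Δx · [g(43/12) + g(25/6) + g(4.75) + ...].
Sum ≈ 13.10149.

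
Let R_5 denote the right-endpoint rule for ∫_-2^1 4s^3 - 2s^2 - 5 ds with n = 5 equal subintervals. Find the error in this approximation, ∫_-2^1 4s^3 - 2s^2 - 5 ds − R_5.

Exact integral: ∫_-2^1 f(s) ds = -36.
R_5 = -24.84.
Error = -36 − (-24.84) = -11.16.

-11.16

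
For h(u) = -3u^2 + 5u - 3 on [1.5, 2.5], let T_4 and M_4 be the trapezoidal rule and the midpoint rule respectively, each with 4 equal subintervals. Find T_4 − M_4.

T_4 = -5.28125.
M_4 = -5.234375.
T_4 − M_4 = -0.046875.

-0.046875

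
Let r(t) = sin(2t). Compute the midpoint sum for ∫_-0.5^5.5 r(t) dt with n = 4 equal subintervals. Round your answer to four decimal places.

0.4029

Δt = (5.5 − (-0.5))/4 = 1.5.
Midpoints: 0.25, 1.75, 3.25, 4.75.
r(0.25) ≈ 0.4794, r(1.75) ≈ -0.3508, r(3.25) ≈ 0.2151, r(4.75) ≈ -0.0752.
Sum = Δt · [r(0.25) + r(1.75) + r(3.25) + r(4.75)].
Sum ≈ 0.4029.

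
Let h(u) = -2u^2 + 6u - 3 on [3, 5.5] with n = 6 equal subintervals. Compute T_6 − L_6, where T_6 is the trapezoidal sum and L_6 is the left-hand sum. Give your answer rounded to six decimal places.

-5.729167

T_6 ≈ -36.81134259.
L_6 ≈ -31.08217593.
T_6 − L_6 ≈ -5.729167.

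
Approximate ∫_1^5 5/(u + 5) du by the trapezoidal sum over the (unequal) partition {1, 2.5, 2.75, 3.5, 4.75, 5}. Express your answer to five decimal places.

Subinterval widths: 1.5, 0.25, 0.75, 1.25, 0.25.
f(1) = 5/6, f(2.5) = 2/3, f(2.75) = 20/31, f(3.5) = 10/17, f(4.75) = 20/39, f(5) = 0.5.
On each subinterval the trapezoid contributes (Δu_i/2)·[f(u_{i-1}) + f(u_i)].
Sum ≈ 2.56626.

2.56626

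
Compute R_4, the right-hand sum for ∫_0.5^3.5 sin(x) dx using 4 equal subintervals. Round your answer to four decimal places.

Δx = (3.5 − 0.5)/4 = 0.75.
Right endpoints: 1.25, 2, 2.75, 3.5.
f(1.25) ≈ 0.9490, f(2) ≈ 0.9093, f(2.75) ≈ 0.3817, f(3.5) ≈ -0.3508.
Sum = Δx · [f(1.25) + f(2) + f(2.75) + f(3.5)].
Sum ≈ 1.4169.

1.4169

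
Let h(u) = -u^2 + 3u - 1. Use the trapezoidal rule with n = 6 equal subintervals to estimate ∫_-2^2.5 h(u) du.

-9.421875

Δu = (2.5 − (-2))/6 = 0.75.
h(-2) = -11, h(-1.25) = -6.3125, h(-0.5) = -2.75, h(0.25) = -0.3125, h(1) = 1, h(1.75) = 1.1875, h(2.5) = 0.25.
T_6 = (Δu/2)·[h(u_0) + 2h(u_1) + ... + 2h(u_{5}) + h(u_6)].
Sum = -9.421875.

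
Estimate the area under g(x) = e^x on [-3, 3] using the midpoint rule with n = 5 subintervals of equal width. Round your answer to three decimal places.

18.882

Δx = (3 − (-3))/5 = 1.2.
Midpoints: -2.4, -1.2, 0, 1.2, 2.4.
g(-2.4) ≈ 0.091, g(-1.2) ≈ 0.301, g(0) ≈ 1.000, g(1.2) ≈ 3.320, g(2.4) ≈ 11.023.
Sum = Δx · [g(-2.4) + g(-1.2) + g(0) + g(1.2) + g(2.4)].
Sum ≈ 18.882.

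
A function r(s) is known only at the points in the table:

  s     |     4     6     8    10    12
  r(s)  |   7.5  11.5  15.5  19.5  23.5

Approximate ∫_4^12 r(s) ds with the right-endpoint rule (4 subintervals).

Δs = 2.
Sum = 2·[11.5 + 15.5 + 19.5 + 23.5] = 140.

140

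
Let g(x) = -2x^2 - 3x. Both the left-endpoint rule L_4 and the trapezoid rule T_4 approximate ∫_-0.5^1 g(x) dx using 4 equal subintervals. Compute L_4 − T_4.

1.125

L_4 = -0.8203125.
T_4 = -1.9453125.
L_4 − T_4 = 1.125.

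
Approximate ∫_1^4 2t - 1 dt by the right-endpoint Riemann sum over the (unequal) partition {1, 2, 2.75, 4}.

15.125

Subinterval widths: 1, 0.75, 1.25.
Right endpoints: 2, 2.75, 4.
f(2) = 3, f(2.75) = 4.5, f(4) = 7.
Sum = Σ Δt_i · f(t_i).
Sum = 15.125.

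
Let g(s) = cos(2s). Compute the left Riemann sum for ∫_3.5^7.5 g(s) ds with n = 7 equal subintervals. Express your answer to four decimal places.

0.4295

Δs = (7.5 − 3.5)/7 = 4/7.
Left endpoints: 3.5, 57/14, 65/14, 73/14, 81/14, 89/14, 97/14.
g(3.5) ≈ 0.7539, g(57/14) ≈ -0.2849, g(65/14) ≈ -0.9903, g(73/14) ≈ -0.5371, g(81/14) ≈ 0.5446, g(89/14) ≈ 0.9891, g(97/14) ≈ 0.2764.
Sum = Δs · [g(3.5) + g(57/14) + g(65/14) + ...].
Sum ≈ 0.4295.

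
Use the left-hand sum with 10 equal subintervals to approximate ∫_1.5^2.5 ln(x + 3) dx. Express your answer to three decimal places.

Δx = (2.5 − 1.5)/10 = 0.1.
Left endpoints: 1.5, 1.6, 1.7, 1.8, 1.9, 2, 2.1, 2.2, 2.3, 2.4.
f(1.5) ≈ 1.504, f(1.6) ≈ 1.526, f(1.7) ≈ 1.548, f(1.8) ≈ 1.569, f(1.9) ≈ 1.589, f(2) ≈ 1.609, f(2.1) ≈ 1.629, f(2.2) ≈ 1.649, f(2.3) ≈ 1.668, f(2.4) ≈ 1.686.
Sum = Δx · [f(1.5) + f(1.6) + f(1.7) + ...].
Sum ≈ 1.598.

1.598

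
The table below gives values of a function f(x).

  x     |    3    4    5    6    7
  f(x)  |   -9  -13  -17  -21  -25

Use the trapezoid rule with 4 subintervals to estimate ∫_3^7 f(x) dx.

Δx = 1.
T_4 = (1/2)·[(-9) + 2·(-13) + 2·(-17) + 2·(-21) + (-25)] = -68.

-68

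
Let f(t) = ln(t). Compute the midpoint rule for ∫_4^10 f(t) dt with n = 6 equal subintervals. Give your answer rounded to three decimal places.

Δt = (10 − 4)/6 = 1.
Midpoints: 4.5, 5.5, 6.5, 7.5, 8.5, 9.5.
f(4.5) ≈ 1.504, f(5.5) ≈ 1.705, f(6.5) ≈ 1.872, f(7.5) ≈ 2.015, f(8.5) ≈ 2.140, f(9.5) ≈ 2.251.
Sum = Δt · [f(4.5) + f(5.5) + f(6.5) + ...].
Sum ≈ 11.487.

11.487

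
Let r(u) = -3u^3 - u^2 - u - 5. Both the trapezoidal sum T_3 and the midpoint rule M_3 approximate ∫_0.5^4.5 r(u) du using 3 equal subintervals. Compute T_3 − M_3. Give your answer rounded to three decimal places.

T_3 ≈ -395.68519.
M_3 ≈ -353.90741.
T_3 − M_3 ≈ -41.778.

-41.778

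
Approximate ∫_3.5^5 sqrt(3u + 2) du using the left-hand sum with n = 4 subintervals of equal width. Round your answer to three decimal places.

5.644

Δu = (5 − 3.5)/4 = 0.375.
Left endpoints: 3.5, 3.875, 4.25, 4.625.
f(3.5) ≈ 3.536, f(3.875) ≈ 3.691, f(4.25) ≈ 3.841, f(4.625) ≈ 3.984.
Sum = Δu · [f(3.5) + f(3.875) + f(4.25) + f(4.625)].
Sum ≈ 5.644.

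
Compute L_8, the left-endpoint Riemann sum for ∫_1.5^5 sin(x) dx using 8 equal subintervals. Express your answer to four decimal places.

0.2184

Δx = (5 − 1.5)/8 = 0.4375.
Left endpoints: 1.5, 1.9375, 2.375, 2.8125, 3.25, 3.6875, 4.125, 4.5625.
f(1.5) ≈ 0.9975, f(1.9375) ≈ 0.9335, f(2.375) ≈ 0.6937, f(2.8125) ≈ 0.3232, f(3.25) ≈ -0.1082, f(3.6875) ≈ -0.5192, f(4.125) ≈ -0.8324, f(4.5625) ≈ -0.9888.
Sum = Δx · [f(1.5) + f(1.9375) + f(2.375) + ...].
Sum ≈ 0.2184.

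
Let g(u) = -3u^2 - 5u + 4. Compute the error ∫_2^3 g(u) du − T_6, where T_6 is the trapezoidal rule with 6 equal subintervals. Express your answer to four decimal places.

Exact integral: ∫_2^3 g(u) du = -27.5.
T_6 ≈ -27.513889.
Error ≈ -27.5 − (-27.513889) ≈ 0.0139.

0.0139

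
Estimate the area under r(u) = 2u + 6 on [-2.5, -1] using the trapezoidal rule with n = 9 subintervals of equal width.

3.75

Δu = (-1 − (-2.5))/9 = 1/6.
r(-2.5) = 1, r(-7/3) = 4/3, r(-13/6) = 5/3, r(-2) = 2, r(-11/6) = 7/3, r(-5/3) = 8/3, r(-1.5) = 3, r(-4/3) = 10/3, r(-7/6) = 11/3, r(-1) = 4.
T_9 = (Δu/2)·[r(u_0) + 2r(u_1) + ... + 2r(u_{8}) + r(u_9)].
Sum = 3.75.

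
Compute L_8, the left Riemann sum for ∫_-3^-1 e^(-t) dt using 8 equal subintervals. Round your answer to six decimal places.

19.628522

Δt = (-1 − (-3))/8 = 0.25.
Left endpoints: -3, -2.75, -2.5, -2.25, -2, -1.75, -1.5, -1.25.
f(-3) ≈ 20.085537, f(-2.75) ≈ 15.642632, f(-2.5) ≈ 12.182494, f(-2.25) ≈ 9.487736, f(-2) ≈ 7.389056, f(-1.75) ≈ 5.754603, f(-1.5) ≈ 4.481689, f(-1.25) ≈ 3.490343.
Sum = Δt · [f(-3) + f(-2.75) + f(-2.5) + ...].
Sum ≈ 19.628522.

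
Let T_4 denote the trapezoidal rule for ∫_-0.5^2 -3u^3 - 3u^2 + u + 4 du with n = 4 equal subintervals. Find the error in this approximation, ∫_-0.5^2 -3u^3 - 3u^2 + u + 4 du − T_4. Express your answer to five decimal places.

1.58691

Exact integral: ∫_-0.5^2 f(u) du = -8.203125.
T_4 ≈ -9.7900391.
Error ≈ -8.203125 − (-9.7900391) ≈ 1.58691.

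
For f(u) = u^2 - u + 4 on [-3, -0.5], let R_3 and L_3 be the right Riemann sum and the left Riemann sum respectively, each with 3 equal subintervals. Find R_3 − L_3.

R_3 ≈ 18.935185.
L_3 ≈ 28.310185.
R_3 − L_3 = -9.375.

-9.375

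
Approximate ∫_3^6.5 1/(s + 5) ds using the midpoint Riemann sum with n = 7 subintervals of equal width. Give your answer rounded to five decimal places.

Δs = (6.5 − 3)/7 = 0.5.
Midpoints: 3.25, 3.75, 4.25, 4.75, 5.25, 5.75, 6.25.
f(3.25) = 4/33, f(3.75) = 4/35, f(4.25) = 4/37, f(4.75) = 4/39, f(5.25) = 4/41, f(5.75) = 4/43, f(6.25) = 4/45.
Sum = Δs · [f(3.25) + f(3.75) + f(4.25) + ...].
Sum ≈ 0.36282.

0.36282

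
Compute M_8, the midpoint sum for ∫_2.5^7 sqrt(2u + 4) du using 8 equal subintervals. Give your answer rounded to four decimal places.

16.4571

Δu = (7 − 2.5)/8 = 0.5625.
Midpoints: 2.78125, 3.34375, 3.90625, 4.46875, 5.03125, 5.59375, 6.15625, 6.71875.
f(2.78125) ≈ 3.0923, f(3.34375) ≈ 3.2692, f(3.90625) ≈ 3.4369, f(4.46875) ≈ 3.5969, f(5.03125) ≈ 3.7500, f(5.59375) ≈ 3.8971, f(6.15625) ≈ 4.0389, f(6.71875) ≈ 4.1758.
Sum = Δu · [f(2.78125) + f(3.34375) + f(3.90625) + ...].
Sum ≈ 16.4571.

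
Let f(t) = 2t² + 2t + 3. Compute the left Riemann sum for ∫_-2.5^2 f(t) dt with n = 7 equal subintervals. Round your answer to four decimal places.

Δt = (2 − (-2.5))/7 = 9/14.
Left endpoints: -2.5, -13/7, -17/14, -4/7, 1/14, 5/7, 19/14.
f(-2.5) = 10.5, f(-13/7) = 303/49, f(-17/14) = 345/98, f(-4/7) = 123/49, f(1/14) = 309/98, f(5/7) = 267/49, f(19/14) = 921/98.
Sum = Δt · [f(-2.5) + f(-13/7) + f(-17/14) + ...].
Sum ≈ 26.1735.

26.1735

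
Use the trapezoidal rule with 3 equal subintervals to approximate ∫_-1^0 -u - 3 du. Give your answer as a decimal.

-2.5

Δu = (0 − (-1))/3 = 1/3.
f(-1) = -2, f(-2/3) = -7/3, f(-1/3) = -8/3, f(0) = -3.
T_3 = (Δu/2)·[f(u_0) + 2f(u_1) + 2f(u_2) + f(u_3)].
Sum = -2.5.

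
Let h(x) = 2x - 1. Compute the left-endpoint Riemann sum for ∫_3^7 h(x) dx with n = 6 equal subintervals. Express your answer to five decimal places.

33.33333

Δx = (7 − 3)/6 = 2/3.
Left endpoints: 3, 11/3, 13/3, 5, 17/3, 19/3.
h(3) = 5, h(11/3) = 19/3, h(13/3) = 23/3, h(5) = 9, h(17/3) = 31/3, h(19/3) = 35/3.
Sum = Δx · [h(3) + h(11/3) + h(13/3) + ...].
Sum ≈ 33.33333.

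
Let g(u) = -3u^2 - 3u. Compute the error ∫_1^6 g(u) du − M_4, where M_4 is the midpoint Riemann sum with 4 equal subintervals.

-1.953125

Exact integral: ∫_1^6 g(u) du = -267.5.
M_4 = -265.546875.
Error = -267.5 − (-265.546875) = -1.953125.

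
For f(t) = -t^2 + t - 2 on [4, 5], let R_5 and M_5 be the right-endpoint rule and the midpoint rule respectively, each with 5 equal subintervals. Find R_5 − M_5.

R_5 = -18.64.
M_5 = -17.83.
R_5 − M_5 = -0.81.

-0.81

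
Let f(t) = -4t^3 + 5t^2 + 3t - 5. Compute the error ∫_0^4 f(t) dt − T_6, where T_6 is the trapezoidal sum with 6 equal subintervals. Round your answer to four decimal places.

Exact integral: ∫_0^4 f(t) dt ≈ -145.333333.
T_6 ≈ -150.962963.
Error ≈ -145.333333 − (-150.962963) ≈ 5.6296.

5.6296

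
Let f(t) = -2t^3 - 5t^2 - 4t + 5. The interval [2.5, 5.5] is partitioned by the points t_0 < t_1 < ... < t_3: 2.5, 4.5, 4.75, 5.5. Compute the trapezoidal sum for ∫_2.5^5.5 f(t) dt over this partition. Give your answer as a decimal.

-759.515625

Subinterval widths: 2, 0.25, 0.75.
f(2.5) = -67.5, f(4.5) = -296.5, f(4.75) = -341.15625, f(5.5) = -501.
On each subinterval the trapezoid contributes (Δt_i/2)·[f(t_{i-1}) + f(t_i)].
Sum = -759.515625.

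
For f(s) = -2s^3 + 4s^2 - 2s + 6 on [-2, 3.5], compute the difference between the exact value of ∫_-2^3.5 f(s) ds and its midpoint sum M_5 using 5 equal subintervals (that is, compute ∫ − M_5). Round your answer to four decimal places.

-0.2773

Exact integral: ∫_-2^3.5 f(s) ds ≈ 25.552083.
M_5 = 25.829375.
Error ≈ 25.552083 − 25.829375 ≈ -0.2773.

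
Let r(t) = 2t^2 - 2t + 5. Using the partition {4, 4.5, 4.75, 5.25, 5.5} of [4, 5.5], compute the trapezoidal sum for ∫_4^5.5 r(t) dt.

Subinterval widths: 0.5, 0.25, 0.5, 0.25.
r(4) = 29, r(4.5) = 36.5, r(4.75) = 40.625, r(5.25) = 49.625, r(5.5) = 54.5.
On each subinterval the trapezoid contributes (Δt_i/2)·[r(t_{i-1}) + r(t_i)].
Sum = 61.59375.

61.59375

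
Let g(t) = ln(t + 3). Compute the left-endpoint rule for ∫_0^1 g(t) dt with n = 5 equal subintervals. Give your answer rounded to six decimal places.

1.220295

Δt = (1 − 0)/5 = 0.2.
Left endpoints: 0, 0.2, 0.4, 0.6, 0.8.
g(0) ≈ 1.098612, g(0.2) ≈ 1.163151, g(0.4) ≈ 1.223775, g(0.6) ≈ 1.280934, g(0.8) ≈ 1.335001.
Sum = Δt · [g(0) + g(0.2) + g(0.4) + g(0.6) + g(0.8)].
Sum ≈ 1.220295.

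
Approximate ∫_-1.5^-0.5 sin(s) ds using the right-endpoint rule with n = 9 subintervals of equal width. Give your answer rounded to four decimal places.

-0.7772

Δs = (-0.5 − (-1.5))/9 = 1/9.
Right endpoints: -25/18, -23/18, -7/6, -19/18, -17/18, -5/6, -13/18, -11/18, -0.5.
f(-25/18) ≈ -0.9835, f(-23/18) ≈ -0.9574, f(-7/6) ≈ -0.9194, f(-19/18) ≈ -0.8702, f(-17/18) ≈ -0.8102, f(-5/6) ≈ -0.7402, f(-13/18) ≈ -0.6611, f(-11/18) ≈ -0.5738, f(-0.5) ≈ -0.4794.
Sum = Δs · [f(-25/18) + f(-23/18) + f(-7/6) + ...].
Sum ≈ -0.7772.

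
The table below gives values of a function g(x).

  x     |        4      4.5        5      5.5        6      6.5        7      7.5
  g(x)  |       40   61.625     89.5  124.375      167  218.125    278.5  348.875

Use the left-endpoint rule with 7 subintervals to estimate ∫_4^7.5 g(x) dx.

Δx = 0.5.
Sum = 0.5·[40 + 61.625 + 89.5 + 124.375 + 167 + 218.125 + 278.5] = 489.5625.

489.5625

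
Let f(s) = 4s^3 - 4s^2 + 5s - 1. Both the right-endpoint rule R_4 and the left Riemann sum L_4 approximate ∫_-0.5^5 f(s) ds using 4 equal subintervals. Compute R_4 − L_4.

589.875

R_4 = 849.27734375.
L_4 = 259.40234375.
R_4 − L_4 = 589.875.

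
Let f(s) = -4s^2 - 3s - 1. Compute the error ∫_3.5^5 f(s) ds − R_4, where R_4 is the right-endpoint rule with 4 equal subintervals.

Exact integral: ∫_3.5^5 f(s) ds = -130.125.
R_4 = -140.671875.
Error = -130.125 − (-140.671875) = 10.546875.

10.546875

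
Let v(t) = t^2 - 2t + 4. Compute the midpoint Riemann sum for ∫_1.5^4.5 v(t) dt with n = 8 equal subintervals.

23.21484375

Δt = (4.5 − 1.5)/8 = 0.375.
Midpoints: 1.6875, 2.0625, 2.4375, 2.8125, 3.1875, 3.5625, 3.9375, 4.3125.
v(1.6875) = 3.47265625, v(2.0625) = 4.12890625, v(2.4375) = 5.06640625, v(2.8125) = 6.28515625, v(3.1875) = 7.78515625, v(3.5625) = 9.56640625, v(3.9375) = 11.62890625, v(4.3125) = 13.97265625.
Sum = Δt · [v(1.6875) + v(2.0625) + v(2.4375) + ...].
Sum = 23.21484375.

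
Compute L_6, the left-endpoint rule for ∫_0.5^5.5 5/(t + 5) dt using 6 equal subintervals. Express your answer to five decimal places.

3.42043

Δt = (5.5 − 0.5)/6 = 5/6.
Left endpoints: 0.5, 4/3, 13/6, 3, 23/6, 14/3.
f(0.5) = 10/11, f(4/3) = 15/19, f(13/6) = 30/43, f(3) = 0.625, f(23/6) = 30/53, f(14/3) = 15/29.
Sum = Δt · [f(0.5) + f(4/3) + f(13/6) + ...].
Sum ≈ 3.42043.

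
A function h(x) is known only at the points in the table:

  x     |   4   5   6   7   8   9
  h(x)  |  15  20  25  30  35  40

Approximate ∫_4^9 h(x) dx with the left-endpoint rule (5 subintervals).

125

Δx = 1.
Sum = 1·[15 + 20 + 25 + 30 + 35] = 125.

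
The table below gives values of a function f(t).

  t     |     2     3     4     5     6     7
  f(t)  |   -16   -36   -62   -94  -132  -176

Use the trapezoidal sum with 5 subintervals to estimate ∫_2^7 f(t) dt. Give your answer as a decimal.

-420

Δt = 1.
T_5 = (1/2)·[(-16) + 2·(-36) + 2·(-62) + 2·(-94) + 2·(-132) + (-176)] = -420.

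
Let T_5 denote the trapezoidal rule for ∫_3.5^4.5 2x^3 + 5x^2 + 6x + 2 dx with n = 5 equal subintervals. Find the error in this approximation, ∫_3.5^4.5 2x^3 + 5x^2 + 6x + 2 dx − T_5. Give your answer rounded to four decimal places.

Exact integral: ∫_3.5^4.5 f(x) dx ≈ 236.416667.
T_5 = 236.61.
Error ≈ 236.416667 − 236.61 ≈ -0.1933.

-0.1933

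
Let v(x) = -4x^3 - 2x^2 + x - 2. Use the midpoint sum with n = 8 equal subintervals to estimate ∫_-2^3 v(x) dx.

Δx = (3 − (-2))/8 = 0.625.
Midpoints: -1.6875, -1.0625, -0.4375, 0.1875, 0.8125, 1.4375, 2.0625, 2.6875.
v(-1.6875) = 10075/1024, v(-1.0625) = -535/1024, v(-0.4375) = -2545/1024, v(0.1875) = -1955/1024, v(0.8125) = -4765/1024, v(1.4375) = -16975/1024, v(2.0625) = -44585/1024, v(2.6875) = -93595/1024.
Sum = Δx · [v(-1.6875) + v(-1.0625) + v(-0.4375) + ...].
Sum = -94.53125.

-94.53125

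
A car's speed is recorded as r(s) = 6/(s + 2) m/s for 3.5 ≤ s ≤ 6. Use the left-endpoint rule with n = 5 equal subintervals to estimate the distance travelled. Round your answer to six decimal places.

Δs = (6 − 3.5)/5 = 0.5.
Left endpoints: 3.5, 4, 4.5, 5, 5.5.
r(3.5) = 12/11, r(4) = 1, r(4.5) = 12/13, r(5) = 6/7, r(5.5) = 0.8.
Sum = Δs · [r(3.5) + r(4) + r(4.5) + r(5) + r(5.5)].
Sum ≈ 2.335564.

2.335564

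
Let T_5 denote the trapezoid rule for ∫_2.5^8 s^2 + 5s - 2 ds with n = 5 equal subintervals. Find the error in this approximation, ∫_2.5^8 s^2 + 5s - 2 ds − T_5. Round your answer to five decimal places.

Exact integral: ∫_2.5^8 f(s) ds ≈ 298.8333333.
T_5 = 299.9425.
Error ≈ 298.8333333 − 299.9425 ≈ -1.10917.

-1.10917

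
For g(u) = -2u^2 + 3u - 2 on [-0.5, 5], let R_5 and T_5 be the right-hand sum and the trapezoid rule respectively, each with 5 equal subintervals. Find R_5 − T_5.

-18.15

R_5 = -77.66.
T_5 = -59.51.
R_5 − T_5 = -18.15.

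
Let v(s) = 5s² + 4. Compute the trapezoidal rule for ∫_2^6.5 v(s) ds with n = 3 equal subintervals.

470.8125

Δs = (6.5 − 2)/3 = 1.5.
v(2) = 24, v(3.5) = 65.25, v(5) = 129, v(6.5) = 215.25.
T_3 = (Δs/2)·[v(s_0) + 2v(s_1) + 2v(s_2) + v(s_3)].
Sum = 470.8125.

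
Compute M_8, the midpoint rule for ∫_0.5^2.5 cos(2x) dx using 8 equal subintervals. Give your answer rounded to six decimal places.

-0.909644

Δx = (2.5 − 0.5)/8 = 0.25.
Midpoints: 0.625, 0.875, 1.125, 1.375, 1.625, 1.875, 2.125, 2.375.
f(0.625) ≈ 0.315322, f(0.875) ≈ -0.178246, f(1.125) ≈ -0.628174, f(1.375) ≈ -0.924302, f(1.625) ≈ -0.994130, f(1.875) ≈ -0.820559, f(2.125) ≈ -0.446087, f(2.375) ≈ 0.037602.
Sum = Δx · [f(0.625) + f(0.875) + f(1.125) + ...].
Sum ≈ -0.909644.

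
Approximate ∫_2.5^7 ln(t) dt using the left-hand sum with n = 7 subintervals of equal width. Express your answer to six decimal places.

6.490868

Δt = (7 − 2.5)/7 = 9/14.
Left endpoints: 2.5, 22/7, 53/14, 31/7, 71/14, 40/7, 89/14.
f(2.5) ≈ 0.916291, f(22/7) ≈ 1.145132, f(53/14) ≈ 1.331235, f(31/7) ≈ 1.488077, f(71/14) ≈ 1.623623, f(40/7) ≈ 1.742969, f(89/14) ≈ 1.849579.
Sum = Δt · [f(2.5) + f(22/7) + f(53/14) + ...].
Sum ≈ 6.490868.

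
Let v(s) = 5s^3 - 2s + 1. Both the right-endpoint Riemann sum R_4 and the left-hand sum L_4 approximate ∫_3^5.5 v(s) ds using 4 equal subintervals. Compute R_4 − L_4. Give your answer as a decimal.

R_4 ≈ 1250.415039.
L_4 ≈ 817.993164.
R_4 − L_4 = 432.421875.

432.421875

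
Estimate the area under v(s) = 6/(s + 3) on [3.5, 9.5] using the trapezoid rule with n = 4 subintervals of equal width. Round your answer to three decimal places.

Δs = (9.5 − 3.5)/4 = 1.5.
v(3.5) = 12/13, v(5) = 0.75, v(6.5) = 12/19, v(8) = 6/11, v(9.5) = 0.48.
T_4 = (Δs/2)·[v(s_0) + 2v(s_1) + 2v(s_2) + 2v(s_3) + v(s_4)].
Sum ≈ 3.943.

3.943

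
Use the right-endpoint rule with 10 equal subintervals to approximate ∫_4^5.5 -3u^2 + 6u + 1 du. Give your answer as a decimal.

-60.673125

Δu = (5.5 − 4)/10 = 0.15.
Right endpoints: 4.15, 4.3, 4.45, 4.6, 4.75, 4.9, 5.05, 5.2, 5.35, 5.5.
f(4.15) = -25.7675, f(4.3) = -28.67, f(4.45) = -31.7075, f(4.6) = -34.88, f(4.75) = -38.1875, f(4.9) = -41.63, f(5.05) = -45.2075, f(5.2) = -48.92, f(5.35) = -52.7675, f(5.5) = -56.75.
Sum = Δu · [f(4.15) + f(4.3) + f(4.45) + ...].
Sum = -60.673125.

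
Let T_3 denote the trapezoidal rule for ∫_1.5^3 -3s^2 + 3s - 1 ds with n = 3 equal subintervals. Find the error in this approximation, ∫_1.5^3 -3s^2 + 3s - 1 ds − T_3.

Exact integral: ∫_1.5^3 f(s) ds = -15.
T_3 = -15.1875.
Error = -15 − (-15.1875) = 0.1875.

0.1875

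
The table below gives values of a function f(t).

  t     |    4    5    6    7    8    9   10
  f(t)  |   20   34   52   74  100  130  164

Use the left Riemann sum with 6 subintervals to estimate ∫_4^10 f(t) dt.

410

Δt = 1.
Sum = 1·[20 + 34 + 52 + 74 + 100 + 130] = 410.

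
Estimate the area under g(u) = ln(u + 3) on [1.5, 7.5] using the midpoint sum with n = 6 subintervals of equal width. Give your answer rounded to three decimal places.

Δu = (7.5 − 1.5)/6 = 1.
Midpoints: 2, 3, 4, 5, 6, 7.
g(2) ≈ 1.609, g(3) ≈ 1.792, g(4) ≈ 1.946, g(5) ≈ 2.079, g(6) ≈ 2.197, g(7) ≈ 2.303.
Sum = Δu · [g(2) + g(3) + g(4) + ...].
Sum ≈ 11.926.

11.926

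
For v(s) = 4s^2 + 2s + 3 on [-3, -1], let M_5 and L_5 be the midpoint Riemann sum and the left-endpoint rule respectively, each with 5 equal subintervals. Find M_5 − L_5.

M_5 = 32.56.
L_5 = 38.48.
M_5 − L_5 = -5.92.

-5.92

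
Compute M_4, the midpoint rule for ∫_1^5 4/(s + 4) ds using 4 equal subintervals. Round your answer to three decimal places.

Δs = (5 − 1)/4 = 1.
Midpoints: 1.5, 2.5, 3.5, 4.5.
f(1.5) = 8/11, f(2.5) = 8/13, f(3.5) = 8/15, f(4.5) = 8/17.
Sum = Δs · [f(1.5) + f(2.5) + f(3.5) + f(4.5)].
Sum ≈ 2.347.

2.347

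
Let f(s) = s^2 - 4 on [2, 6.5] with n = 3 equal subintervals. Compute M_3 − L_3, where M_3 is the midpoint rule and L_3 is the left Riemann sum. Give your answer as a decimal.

26.15625

M_3 = 70.03125.
L_3 = 43.875.
M_3 − L_3 = 26.15625.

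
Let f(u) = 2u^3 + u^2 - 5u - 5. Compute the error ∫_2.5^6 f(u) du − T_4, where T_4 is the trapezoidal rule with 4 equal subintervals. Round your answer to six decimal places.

Exact integral: ∫_2.5^6 f(u) du ≈ 603.38541667.
T_4 ≈ 615.22070312.
Error ≈ 603.38541667 − 615.22070312 ≈ -11.835286.

-11.835286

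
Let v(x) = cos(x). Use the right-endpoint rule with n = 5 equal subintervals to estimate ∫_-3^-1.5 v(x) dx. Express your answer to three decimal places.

-0.691

Δx = (-1.5 − (-3))/5 = 0.3.
Right endpoints: -2.7, -2.4, -2.1, -1.8, -1.5.
v(-2.7) ≈ -0.904, v(-2.4) ≈ -0.737, v(-2.1) ≈ -0.505, v(-1.8) ≈ -0.227, v(-1.5) ≈ 0.071.
Sum = Δx · [v(-2.7) + v(-2.4) + v(-2.1) + v(-1.8) + v(-1.5)].
Sum ≈ -0.691.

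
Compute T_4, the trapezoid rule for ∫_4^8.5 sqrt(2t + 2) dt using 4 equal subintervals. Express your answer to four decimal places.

Δt = (8.5 − 4)/4 = 1.125.
f(4) ≈ 3.1623, f(5.125) ≈ 3.5000, f(6.25) ≈ 3.8079, f(7.375) ≈ 4.0927, f(8.5) ≈ 4.3589.
T_4 = (Δt/2)·[f(t_0) + 2f(t_1) + 2f(t_2) + 2f(t_3) + f(t_4)].
Sum ≈ 17.0563.

17.0563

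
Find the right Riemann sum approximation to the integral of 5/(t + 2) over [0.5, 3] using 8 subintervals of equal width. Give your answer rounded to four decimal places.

3.3144

Δt = (3 − 0.5)/8 = 0.3125.
Right endpoints: 0.8125, 1.125, 1.4375, 1.75, 2.0625, 2.375, 2.6875, 3.
f(0.8125) = 16/9, f(1.125) = 1.6, f(1.4375) = 16/11, f(1.75) = 4/3, f(2.0625) = 16/13, f(2.375) = 8/7, f(2.6875) = 16/15, f(3) = 1.
Sum = Δt · [f(0.8125) + f(1.125) + f(1.4375) + ...].
Sum ≈ 3.3144.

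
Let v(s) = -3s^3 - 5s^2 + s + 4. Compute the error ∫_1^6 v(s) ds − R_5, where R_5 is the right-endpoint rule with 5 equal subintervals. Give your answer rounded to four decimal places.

Exact integral: ∫_1^6 v(s) ds ≈ -1292.083333.
R_5 = -1730.
Error ≈ -1292.083333 − (-1730) ≈ 437.9167.

437.9167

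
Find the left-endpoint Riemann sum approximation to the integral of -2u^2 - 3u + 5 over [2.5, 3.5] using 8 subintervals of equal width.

Δu = (3.5 − 2.5)/8 = 0.125.
Left endpoints: 2.5, 2.625, 2.75, 2.875, 3, 3.125, 3.25, 3.375.
f(2.5) = -15, f(2.625) = -16.65625, f(2.75) = -18.375, f(2.875) = -20.15625, f(3) = -22, f(3.125) = -23.90625, f(3.25) = -25.875, f(3.375) = -27.90625.
Sum = Δu · [f(2.5) + f(2.625) + f(2.75) + ...].
Sum = -21.234375.

-21.234375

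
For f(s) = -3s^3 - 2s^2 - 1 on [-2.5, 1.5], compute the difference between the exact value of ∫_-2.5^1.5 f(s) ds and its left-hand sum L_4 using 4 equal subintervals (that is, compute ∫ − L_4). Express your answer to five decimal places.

Exact integral: ∫_-2.5^1.5 f(s) ds ≈ 8.8333333.
L_4 = 35.
Error ≈ 8.8333333 − 35 ≈ -26.16667.

-26.16667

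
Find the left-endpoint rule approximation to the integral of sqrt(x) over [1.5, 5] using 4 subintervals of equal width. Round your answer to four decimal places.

5.7747

Δx = (5 − 1.5)/4 = 0.875.
Left endpoints: 1.5, 2.375, 3.25, 4.125.
f(1.5) ≈ 1.2247, f(2.375) ≈ 1.5411, f(3.25) ≈ 1.8028, f(4.125) ≈ 2.0310.
Sum = Δx · [f(1.5) + f(2.375) + f(3.25) + f(4.125)].
Sum ≈ 5.7747.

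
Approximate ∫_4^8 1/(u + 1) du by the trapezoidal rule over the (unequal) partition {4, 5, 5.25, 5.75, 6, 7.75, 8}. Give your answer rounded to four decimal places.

Subinterval widths: 1, 0.25, 0.5, 0.25, 1.75, 0.25.
f(4) = 0.2, f(5) = 1/6, f(5.25) = 0.16, f(5.75) = 4/27, f(6) = 1/7, f(7.75) = 4/35, f(8) = 1/9.
On each subinterval the trapezoid contributes (Δu_i/2)·[f(u_{i-1}) + f(u_i)].
Sum ≈ 0.5908.

0.5908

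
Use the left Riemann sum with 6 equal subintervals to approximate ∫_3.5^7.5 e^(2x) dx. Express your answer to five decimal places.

779839.94818

Δx = (7.5 − 3.5)/6 = 2/3.
Left endpoints: 3.5, 25/6, 29/6, 5.5, 37/6, 41/6.
f(3.5) ≈ 1096.63316, f(25/6) ≈ 4160.26201, f(29/6) ≈ 15782.65240, f(5.5) ≈ 59874.14172, f(37/6) ≈ 227142.60915, f(41/6) ≈ 861703.62383.
Sum = Δx · [f(3.5) + f(25/6) + f(29/6) + ...].
Sum ≈ 779839.94818.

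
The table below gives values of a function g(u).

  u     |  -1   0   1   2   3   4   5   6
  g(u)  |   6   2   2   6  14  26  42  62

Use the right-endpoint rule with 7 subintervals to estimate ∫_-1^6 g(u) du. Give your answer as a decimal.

154

Δu = 1.
Sum = 1·[2 + 2 + 6 + 14 + 26 + 42 + 62] = 154.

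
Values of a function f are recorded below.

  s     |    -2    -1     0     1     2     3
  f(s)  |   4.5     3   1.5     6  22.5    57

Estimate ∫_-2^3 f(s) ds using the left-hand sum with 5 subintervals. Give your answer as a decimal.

37.5

Δs = 1.
Sum = 1·[4.5 + 3 + 1.5 + 6 + 22.5] = 37.5.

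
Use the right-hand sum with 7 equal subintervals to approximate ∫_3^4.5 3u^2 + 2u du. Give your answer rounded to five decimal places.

Δu = (4.5 − 3)/7 = 3/14.
Right endpoints: 45/14, 24/7, 51/14, 27/7, 57/14, 30/7, 4.5.
f(45/14) = 7335/196, f(24/7) = 2064/49, f(51/14) = 9231/196, f(27/7) = 2565/49, f(57/14) = 11343/196, f(30/7) = 3120/49, f(4.5) = 69.75.
Sum = Δu · [f(45/14) + f(24/7) + f(51/14) + ...].
Sum ≈ 79.34694.

79.34694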